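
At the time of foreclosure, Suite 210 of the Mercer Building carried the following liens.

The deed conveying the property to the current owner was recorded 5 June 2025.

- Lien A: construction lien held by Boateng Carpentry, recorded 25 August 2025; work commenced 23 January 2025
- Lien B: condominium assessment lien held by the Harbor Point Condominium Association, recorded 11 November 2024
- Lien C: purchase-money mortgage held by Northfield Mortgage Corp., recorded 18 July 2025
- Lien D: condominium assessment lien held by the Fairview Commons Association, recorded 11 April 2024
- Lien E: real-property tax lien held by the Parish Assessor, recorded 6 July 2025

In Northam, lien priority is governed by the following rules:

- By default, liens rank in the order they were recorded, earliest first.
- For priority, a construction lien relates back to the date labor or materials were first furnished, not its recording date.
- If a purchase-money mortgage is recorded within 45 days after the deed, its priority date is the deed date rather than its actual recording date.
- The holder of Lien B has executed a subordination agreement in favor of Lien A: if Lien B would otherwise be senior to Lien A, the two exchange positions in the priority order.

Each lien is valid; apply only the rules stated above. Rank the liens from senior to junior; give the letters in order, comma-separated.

D, A, B, C, E

First, effective dates: A's effective date is 23 January 2025, when work began; C's effective date is the deed date, 5 June 2025.
Ordering by effective date: D (11 April 2024), B (11 November 2024), A (23 January 2025), C (5 June 2025), E (6 July 2025).
The subordination applies — B was senior to A — so B and A swap.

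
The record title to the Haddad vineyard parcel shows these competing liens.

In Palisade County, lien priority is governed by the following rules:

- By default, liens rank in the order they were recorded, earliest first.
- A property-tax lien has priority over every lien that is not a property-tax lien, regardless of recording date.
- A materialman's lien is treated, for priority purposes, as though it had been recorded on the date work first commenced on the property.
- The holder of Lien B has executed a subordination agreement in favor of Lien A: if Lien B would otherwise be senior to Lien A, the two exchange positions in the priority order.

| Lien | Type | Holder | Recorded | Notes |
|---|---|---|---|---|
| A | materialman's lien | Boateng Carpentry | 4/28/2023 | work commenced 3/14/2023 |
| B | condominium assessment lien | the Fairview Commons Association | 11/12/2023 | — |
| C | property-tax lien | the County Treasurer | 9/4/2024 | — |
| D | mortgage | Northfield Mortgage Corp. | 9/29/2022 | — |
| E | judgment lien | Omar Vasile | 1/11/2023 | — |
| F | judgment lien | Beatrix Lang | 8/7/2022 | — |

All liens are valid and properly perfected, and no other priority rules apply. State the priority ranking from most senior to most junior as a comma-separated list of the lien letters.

C, F, D, E, A, B

Adjusting effective dates: A's effective date is 3/14/2023, when work began.
As a property-tax lien, C is senior to every other lien.
Remaining liens by effective date: F (8/7/2022), D (9/29/2022), E (1/11/2023), A (3/14/2023), B (11/12/2023).
B already ranks below A; the subordination has no effect.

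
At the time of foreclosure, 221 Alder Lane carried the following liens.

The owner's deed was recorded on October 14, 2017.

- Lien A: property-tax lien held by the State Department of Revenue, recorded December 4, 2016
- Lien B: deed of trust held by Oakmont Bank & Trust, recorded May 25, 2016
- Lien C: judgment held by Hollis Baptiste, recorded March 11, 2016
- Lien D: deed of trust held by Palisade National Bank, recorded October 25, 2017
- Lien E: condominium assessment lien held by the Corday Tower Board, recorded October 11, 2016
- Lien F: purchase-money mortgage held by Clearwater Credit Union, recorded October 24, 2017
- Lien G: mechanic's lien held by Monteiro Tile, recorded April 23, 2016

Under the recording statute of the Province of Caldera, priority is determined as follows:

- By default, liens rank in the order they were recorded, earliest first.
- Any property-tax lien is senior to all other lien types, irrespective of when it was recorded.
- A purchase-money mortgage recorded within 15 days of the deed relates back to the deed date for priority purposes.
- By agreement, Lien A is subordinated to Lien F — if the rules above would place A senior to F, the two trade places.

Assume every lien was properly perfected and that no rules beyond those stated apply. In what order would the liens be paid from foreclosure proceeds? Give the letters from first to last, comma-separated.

F, C, G, B, E, A, D

First, effective dates: F relates back to the deed date October 14, 2017.
A, as a property-tax lien, has superpriority and ranks first.
Among the remaining liens, by effective date: C (March 11, 2016), G (April 23, 2016), B (May 25, 2016), E (October 11, 2016), F (October 14, 2017), D (October 25, 2017).
A is senior to F before the subordination, so the two trade places.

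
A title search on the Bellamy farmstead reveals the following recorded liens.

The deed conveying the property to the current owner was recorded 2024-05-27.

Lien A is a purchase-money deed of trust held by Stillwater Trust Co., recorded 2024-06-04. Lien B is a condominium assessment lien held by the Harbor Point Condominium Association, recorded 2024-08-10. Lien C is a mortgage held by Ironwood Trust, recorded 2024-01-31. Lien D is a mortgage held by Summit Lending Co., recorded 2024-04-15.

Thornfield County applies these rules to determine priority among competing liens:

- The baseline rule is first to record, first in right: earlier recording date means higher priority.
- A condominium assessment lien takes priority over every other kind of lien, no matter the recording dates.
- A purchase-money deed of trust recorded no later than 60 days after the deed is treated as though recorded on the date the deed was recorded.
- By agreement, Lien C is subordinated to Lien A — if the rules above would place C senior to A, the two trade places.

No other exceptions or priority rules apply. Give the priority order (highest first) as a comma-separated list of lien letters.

First, effective dates: A was recorded within the 60-day window, so its effective date is the deed date 2024-05-27.
As a condominium assessment lien, B is senior to every other lien.
Ordering the rest by effective date: C (2024-01-31), D (2024-04-15), A (2024-05-27).
C would otherwise be senior to A, so under the subordination agreement C and A exchange positions.

B, A, D, C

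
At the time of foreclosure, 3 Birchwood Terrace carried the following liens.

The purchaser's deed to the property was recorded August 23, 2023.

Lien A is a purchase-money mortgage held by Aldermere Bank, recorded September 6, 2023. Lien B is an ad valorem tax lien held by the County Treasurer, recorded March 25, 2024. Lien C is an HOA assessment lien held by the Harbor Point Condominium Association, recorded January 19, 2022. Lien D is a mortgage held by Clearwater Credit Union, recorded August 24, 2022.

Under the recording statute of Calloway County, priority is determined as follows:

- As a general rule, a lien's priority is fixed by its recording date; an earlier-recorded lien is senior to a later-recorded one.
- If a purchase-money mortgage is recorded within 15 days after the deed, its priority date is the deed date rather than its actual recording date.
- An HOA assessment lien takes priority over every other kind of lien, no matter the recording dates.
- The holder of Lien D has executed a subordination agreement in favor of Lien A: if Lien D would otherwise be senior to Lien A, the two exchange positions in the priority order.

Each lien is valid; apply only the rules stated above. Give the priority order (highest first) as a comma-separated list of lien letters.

Effective dates: A was recorded within the 15-day window, so its effective date is the deed date August 23, 2023.
As an HOA assessment lien, C is senior to every other lien.
Ordering the rest by effective date: D (August 24, 2022), A (August 23, 2023), B (March 25, 2024).
Because D would otherwise rank above A, the subordination swaps them.

C, A, D, B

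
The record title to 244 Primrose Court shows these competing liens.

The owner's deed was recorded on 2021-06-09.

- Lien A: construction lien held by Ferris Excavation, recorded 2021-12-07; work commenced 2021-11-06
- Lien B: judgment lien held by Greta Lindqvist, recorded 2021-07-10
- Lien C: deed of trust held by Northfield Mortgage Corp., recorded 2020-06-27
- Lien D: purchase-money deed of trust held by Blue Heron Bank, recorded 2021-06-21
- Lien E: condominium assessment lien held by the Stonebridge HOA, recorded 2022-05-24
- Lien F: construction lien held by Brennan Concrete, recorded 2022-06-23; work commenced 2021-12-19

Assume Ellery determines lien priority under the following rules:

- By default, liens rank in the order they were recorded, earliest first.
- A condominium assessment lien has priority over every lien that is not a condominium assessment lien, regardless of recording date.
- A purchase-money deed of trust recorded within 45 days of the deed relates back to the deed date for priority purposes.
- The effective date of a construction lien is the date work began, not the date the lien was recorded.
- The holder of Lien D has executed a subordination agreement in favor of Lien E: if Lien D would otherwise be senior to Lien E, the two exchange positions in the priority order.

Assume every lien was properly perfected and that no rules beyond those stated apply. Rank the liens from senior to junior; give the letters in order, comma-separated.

E, C, D, B, A, F

Adjusting effective dates: A's effective date is 2021-11-06, when work began; D was recorded within the 45-day window, so its effective date is the deed date 2021-06-09; F relates back to 2021-12-19 (work commenced).
As a condominium assessment lien, E is senior to every other lien.
The other liens, earliest effective date first: C (2020-06-27), D (2021-06-09), B (2021-07-10), A (2021-11-06), F (2021-12-19).
Since D is not senior to E, the subordination leaves the order unchanged.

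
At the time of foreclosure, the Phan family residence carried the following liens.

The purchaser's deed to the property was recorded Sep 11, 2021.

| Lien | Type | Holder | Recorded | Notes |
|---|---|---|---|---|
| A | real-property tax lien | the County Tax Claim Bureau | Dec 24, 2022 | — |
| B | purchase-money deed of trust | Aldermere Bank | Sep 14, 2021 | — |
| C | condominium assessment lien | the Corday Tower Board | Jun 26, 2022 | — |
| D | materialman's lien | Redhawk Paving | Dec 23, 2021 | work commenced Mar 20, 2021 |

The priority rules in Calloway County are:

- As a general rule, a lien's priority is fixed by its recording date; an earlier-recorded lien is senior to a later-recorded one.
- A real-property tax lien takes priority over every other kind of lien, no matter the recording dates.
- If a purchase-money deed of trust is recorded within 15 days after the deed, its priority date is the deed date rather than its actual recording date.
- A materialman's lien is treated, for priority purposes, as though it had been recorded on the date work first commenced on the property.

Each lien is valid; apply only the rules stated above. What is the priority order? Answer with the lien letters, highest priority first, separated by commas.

A, D, B, C

Effective dates after the stated exceptions: B's effective date is the deed date, Sep 11, 2021; D relates back to Mar 20, 2021 (work commenced).
A is a real-property tax lien, so it outranks all other liens regardless of date.
Among the remaining liens, by effective date: D (Mar 20, 2021), B (Sep 11, 2021), C (Jun 26, 2022).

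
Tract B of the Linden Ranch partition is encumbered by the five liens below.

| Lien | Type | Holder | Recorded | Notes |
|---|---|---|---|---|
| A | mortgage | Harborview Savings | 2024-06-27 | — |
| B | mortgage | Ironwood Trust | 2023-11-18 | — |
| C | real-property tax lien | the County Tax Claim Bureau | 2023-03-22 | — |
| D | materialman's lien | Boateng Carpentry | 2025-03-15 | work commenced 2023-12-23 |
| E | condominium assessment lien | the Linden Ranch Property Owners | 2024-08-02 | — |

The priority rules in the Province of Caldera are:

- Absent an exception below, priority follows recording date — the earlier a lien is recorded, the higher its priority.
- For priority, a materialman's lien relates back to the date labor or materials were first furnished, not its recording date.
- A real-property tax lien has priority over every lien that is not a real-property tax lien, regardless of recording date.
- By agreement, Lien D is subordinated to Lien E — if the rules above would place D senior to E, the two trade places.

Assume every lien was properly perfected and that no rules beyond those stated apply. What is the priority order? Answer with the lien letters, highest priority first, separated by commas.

C, B, E, A, D

First, effective dates: D relates back to 2023-12-23 (work commenced).
C is a real-property tax lien, so it outranks all other liens regardless of date.
Remaining liens by effective date: B (2023-11-18), D (2023-12-23), A (2024-06-27), E (2024-08-02).
D would otherwise be senior to E, so under the subordination agreement D and E exchange positions.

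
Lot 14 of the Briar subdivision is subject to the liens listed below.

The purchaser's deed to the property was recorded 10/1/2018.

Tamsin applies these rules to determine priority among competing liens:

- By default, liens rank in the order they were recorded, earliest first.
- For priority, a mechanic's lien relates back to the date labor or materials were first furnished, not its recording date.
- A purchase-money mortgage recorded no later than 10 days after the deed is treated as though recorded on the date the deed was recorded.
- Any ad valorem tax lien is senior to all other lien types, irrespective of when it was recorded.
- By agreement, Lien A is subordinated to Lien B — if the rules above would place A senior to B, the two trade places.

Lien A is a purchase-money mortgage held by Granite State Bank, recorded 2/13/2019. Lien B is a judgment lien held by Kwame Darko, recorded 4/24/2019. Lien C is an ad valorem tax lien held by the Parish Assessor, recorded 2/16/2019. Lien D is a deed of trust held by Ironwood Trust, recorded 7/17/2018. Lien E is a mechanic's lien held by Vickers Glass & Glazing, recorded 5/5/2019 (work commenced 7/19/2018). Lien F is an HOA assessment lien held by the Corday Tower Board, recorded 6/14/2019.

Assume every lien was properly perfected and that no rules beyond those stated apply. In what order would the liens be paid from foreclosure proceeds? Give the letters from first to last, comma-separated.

Effective dates: A was recorded 135 days after the deed — beyond 10 days — so no relation-back applies; E's effective date is 7/19/2018, when work began.
C is an ad valorem tax lien and takes priority over every other lien.
The other liens, earliest effective date first: D (7/17/2018), E (7/19/2018), A (2/13/2019), B (4/24/2019), F (6/14/2019).
Because A would otherwise rank above B, the subordination swaps them.

C, D, E, B, A, F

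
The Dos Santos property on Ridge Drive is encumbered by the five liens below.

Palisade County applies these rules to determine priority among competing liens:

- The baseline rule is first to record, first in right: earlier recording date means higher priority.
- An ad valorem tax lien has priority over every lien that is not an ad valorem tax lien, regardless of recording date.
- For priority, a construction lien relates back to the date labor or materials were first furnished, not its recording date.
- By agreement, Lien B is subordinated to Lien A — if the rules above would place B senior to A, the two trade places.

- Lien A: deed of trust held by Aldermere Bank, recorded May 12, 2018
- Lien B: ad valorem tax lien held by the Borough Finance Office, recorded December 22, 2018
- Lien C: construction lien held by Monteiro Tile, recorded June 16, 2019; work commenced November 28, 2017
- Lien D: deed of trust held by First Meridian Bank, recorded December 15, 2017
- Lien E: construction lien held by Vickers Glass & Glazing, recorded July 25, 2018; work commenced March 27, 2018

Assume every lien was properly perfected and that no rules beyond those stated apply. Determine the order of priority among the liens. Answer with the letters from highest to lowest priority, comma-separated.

Adjusting effective dates: C is treated as recorded November 28, 2017, the work-commencement date; E is treated as recorded March 27, 2018, the work-commencement date.
As an ad valorem tax lien, B is senior to every other lien.
Among the remaining liens, by effective date: C (November 28, 2017), D (December 15, 2017), E (March 27, 2018), A (May 12, 2018).
The subordination applies — B was senior to A — so B and A swap.

A, C, D, E, B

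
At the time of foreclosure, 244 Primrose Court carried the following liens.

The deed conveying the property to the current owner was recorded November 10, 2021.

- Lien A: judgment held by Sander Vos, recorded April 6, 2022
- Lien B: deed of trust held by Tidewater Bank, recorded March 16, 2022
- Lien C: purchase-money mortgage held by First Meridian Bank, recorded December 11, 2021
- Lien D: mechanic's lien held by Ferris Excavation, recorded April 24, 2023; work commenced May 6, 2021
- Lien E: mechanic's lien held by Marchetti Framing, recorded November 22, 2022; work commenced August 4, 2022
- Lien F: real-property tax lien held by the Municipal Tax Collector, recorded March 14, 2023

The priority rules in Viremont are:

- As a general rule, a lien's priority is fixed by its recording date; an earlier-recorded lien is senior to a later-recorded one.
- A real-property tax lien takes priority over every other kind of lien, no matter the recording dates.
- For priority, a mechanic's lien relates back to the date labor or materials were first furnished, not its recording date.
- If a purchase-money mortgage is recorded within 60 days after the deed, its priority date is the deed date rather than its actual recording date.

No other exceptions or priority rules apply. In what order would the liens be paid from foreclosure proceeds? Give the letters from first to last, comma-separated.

F, D, C, B, A, E

Adjusting effective dates: C relates back to the deed date November 10, 2021; D is treated as recorded May 6, 2021, the work-commencement date; E is treated as recorded August 4, 2022, the work-commencement date.
As a real-property tax lien, F is senior to every other lien.
Ordering the rest by effective date: D (May 6, 2021), C (November 10, 2021), B (March 16, 2022), A (April 6, 2022), E (August 4, 2022).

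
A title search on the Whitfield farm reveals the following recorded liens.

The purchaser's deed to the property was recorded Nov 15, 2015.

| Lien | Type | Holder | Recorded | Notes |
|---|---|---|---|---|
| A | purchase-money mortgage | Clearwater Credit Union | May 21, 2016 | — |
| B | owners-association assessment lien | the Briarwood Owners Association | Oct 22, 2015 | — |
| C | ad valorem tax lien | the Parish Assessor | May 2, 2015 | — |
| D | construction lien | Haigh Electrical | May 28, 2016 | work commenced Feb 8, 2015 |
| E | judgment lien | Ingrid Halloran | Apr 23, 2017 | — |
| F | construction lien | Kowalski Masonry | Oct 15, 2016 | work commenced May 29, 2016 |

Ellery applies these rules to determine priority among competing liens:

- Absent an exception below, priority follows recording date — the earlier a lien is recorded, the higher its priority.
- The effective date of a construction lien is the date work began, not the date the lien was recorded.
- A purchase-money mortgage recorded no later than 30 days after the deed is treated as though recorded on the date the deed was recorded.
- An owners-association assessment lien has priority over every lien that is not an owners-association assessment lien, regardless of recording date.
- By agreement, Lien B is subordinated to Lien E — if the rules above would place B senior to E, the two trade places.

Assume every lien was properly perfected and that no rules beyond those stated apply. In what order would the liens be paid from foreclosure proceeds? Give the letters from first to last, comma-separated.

Effective dates after the stated exceptions: A was recorded 188 days after the deed — beyond 30 days — so no relation-back applies; D relates back to Feb 8, 2015 (work commenced); F relates back to May 29, 2016 (work commenced).
B, as an owners-association assessment lien, has superpriority and ranks first.
The other liens, earliest effective date first: D (Feb 8, 2015), C (May 2, 2015), A (May 21, 2016), F (May 29, 2016), E (Apr 23, 2017).
The subordination applies — B was senior to E — so B and E swap.

E, D, C, A, F, B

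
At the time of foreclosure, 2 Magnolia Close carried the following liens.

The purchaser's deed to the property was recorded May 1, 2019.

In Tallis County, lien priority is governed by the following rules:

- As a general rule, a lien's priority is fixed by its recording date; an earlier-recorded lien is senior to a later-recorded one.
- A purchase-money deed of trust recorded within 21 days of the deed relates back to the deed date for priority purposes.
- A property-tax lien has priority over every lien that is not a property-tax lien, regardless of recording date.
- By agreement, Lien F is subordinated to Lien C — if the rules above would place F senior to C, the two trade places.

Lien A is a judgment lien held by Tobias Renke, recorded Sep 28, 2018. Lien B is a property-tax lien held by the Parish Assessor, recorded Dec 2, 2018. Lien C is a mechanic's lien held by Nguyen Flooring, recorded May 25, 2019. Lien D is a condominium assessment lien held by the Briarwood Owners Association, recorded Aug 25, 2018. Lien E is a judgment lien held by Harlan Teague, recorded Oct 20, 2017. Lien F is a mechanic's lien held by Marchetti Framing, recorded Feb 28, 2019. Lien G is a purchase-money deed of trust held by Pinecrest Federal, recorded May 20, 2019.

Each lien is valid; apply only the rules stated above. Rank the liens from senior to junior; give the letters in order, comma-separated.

Adjusting effective dates: G's effective date is the deed date, May 1, 2019.
As a property-tax lien, B is senior to every other lien.
Ordering the rest by effective date: E (Oct 20, 2017), D (Aug 25, 2018), A (Sep 28, 2018), F (Feb 28, 2019), G (May 1, 2019), C (May 25, 2019).
F is senior to C before the subordination, so the two trade places.

B, E, D, A, C, G, F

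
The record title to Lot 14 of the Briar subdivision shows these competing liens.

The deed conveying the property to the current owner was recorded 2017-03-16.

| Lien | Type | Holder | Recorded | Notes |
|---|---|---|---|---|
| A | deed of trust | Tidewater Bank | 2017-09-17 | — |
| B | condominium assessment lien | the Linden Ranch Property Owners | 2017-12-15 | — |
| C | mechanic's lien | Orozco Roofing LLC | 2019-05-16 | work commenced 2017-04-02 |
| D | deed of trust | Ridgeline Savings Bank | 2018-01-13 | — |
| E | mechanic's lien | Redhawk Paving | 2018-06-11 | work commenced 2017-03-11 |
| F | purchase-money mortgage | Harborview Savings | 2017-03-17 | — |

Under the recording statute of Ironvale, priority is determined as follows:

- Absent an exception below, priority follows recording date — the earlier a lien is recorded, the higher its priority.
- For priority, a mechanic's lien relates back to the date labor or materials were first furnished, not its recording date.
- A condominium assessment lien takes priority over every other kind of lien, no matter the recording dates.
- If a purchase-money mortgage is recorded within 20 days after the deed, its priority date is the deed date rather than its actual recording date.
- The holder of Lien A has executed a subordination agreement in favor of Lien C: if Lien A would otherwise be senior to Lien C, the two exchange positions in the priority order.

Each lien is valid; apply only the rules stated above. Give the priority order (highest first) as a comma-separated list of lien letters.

Adjusting effective dates: C is treated as recorded 2017-04-02, the work-commencement date; E's effective date is 2017-03-11, when work began; F was recorded within the 20-day window, so its effective date is the deed date 2017-03-16.
B, as a condominium assessment lien, has superpriority and ranks first.
The other liens, earliest effective date first: E (2017-03-11), F (2017-03-16), C (2017-04-02), A (2017-09-17), D (2018-01-13).
Since A is not senior to C, the subordination leaves the order unchanged.

B, E, F, C, A, D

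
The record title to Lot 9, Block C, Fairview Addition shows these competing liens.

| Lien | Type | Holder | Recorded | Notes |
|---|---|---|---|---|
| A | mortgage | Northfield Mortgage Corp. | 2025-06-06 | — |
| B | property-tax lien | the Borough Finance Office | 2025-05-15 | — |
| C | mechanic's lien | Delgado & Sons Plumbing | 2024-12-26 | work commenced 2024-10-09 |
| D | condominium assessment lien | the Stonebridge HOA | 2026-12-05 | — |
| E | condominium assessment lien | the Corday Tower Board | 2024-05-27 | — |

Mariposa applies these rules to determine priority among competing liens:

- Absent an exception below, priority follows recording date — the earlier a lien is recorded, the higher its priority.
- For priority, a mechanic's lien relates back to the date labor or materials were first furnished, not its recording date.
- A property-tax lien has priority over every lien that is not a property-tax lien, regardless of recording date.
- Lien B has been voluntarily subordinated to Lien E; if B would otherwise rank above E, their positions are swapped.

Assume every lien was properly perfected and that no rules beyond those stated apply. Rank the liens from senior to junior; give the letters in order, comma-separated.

First, effective dates: C is treated as recorded 2024-10-09, the work-commencement date.
B, as a property-tax lien, has superpriority and ranks first.
Among the remaining liens, by effective date: E (2024-05-27), C (2024-10-09), A (2025-06-06), D (2026-12-05).
B is senior to E before the subordination, so the two trade places.

E, B, C, A, D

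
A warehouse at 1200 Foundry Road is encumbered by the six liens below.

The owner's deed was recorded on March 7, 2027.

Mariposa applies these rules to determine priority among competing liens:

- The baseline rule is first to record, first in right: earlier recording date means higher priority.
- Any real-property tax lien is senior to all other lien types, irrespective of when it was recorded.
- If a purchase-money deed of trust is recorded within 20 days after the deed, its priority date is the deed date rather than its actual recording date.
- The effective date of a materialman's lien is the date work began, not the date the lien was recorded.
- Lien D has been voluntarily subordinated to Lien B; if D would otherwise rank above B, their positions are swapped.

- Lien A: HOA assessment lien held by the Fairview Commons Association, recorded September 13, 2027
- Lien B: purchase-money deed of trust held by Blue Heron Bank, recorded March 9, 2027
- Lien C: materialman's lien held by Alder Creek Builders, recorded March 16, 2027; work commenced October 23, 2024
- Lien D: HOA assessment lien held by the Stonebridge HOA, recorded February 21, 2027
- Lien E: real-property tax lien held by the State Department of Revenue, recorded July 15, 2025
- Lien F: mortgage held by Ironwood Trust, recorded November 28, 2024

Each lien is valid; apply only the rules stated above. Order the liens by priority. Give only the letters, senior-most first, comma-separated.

First, effective dates: B relates back to the deed date March 7, 2027; C relates back to October 23, 2024 (work commenced).
E is a real-property tax lien and takes priority over every other lien.
Remaining liens by effective date: C (October 23, 2024), F (November 28, 2024), D (February 21, 2027), B (March 7, 2027), A (September 13, 2027).
The subordination applies — D was senior to B — so D and B swap.

E, C, F, B, D, A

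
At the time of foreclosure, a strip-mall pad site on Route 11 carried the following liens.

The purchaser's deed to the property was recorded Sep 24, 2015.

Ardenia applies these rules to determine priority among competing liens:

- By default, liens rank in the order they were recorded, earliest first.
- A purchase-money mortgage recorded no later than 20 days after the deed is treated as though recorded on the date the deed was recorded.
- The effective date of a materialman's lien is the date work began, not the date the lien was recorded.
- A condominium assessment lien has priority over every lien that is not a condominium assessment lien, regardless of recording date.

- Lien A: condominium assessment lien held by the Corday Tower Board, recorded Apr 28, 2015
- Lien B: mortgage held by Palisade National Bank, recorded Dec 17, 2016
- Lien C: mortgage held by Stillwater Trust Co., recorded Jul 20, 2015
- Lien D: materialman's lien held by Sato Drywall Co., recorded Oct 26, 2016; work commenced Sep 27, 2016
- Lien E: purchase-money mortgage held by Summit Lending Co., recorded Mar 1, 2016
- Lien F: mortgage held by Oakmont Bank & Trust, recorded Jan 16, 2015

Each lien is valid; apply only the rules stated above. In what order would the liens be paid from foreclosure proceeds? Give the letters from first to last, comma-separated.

Effective dates after the stated exceptions: D's effective date is Sep 27, 2016, when work began; E was recorded 159 days after the deed — beyond 20 days — so no relation-back applies.
As a condominium assessment lien, A is senior to every other lien.
Ordering the rest by effective date: F (Jan 16, 2015), C (Jul 20, 2015), E (Mar 1, 2016), D (Sep 27, 2016), B (Dec 17, 2016).

A, F, C, E, D, B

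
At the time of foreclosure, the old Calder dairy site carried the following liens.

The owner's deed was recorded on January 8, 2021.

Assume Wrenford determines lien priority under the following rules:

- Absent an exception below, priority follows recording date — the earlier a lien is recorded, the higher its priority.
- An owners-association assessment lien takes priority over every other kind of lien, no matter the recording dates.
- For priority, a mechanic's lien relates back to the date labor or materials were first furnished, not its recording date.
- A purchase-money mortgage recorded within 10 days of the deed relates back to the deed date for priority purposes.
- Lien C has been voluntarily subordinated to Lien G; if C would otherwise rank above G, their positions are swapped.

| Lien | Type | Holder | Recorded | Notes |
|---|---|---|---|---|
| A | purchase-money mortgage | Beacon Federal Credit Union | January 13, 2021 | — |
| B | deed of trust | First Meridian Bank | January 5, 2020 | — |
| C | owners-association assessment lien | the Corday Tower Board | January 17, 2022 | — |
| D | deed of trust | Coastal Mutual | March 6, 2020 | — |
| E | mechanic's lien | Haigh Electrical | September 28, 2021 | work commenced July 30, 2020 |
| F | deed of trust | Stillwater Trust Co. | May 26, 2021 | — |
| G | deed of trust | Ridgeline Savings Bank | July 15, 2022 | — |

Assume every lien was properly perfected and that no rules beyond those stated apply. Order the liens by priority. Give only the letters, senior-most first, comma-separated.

Effective dates: A relates back to the deed date January 8, 2021; E is treated as recorded July 30, 2020, the work-commencement date.
C is an owners-association assessment lien, so it outranks all other liens regardless of date.
Remaining liens by effective date: B (January 5, 2020), D (March 6, 2020), E (July 30, 2020), A (January 8, 2021), F (May 26, 2021), G (July 15, 2022).
C is senior to G before the subordination, so the two trade places.

G, B, D, E, A, F, C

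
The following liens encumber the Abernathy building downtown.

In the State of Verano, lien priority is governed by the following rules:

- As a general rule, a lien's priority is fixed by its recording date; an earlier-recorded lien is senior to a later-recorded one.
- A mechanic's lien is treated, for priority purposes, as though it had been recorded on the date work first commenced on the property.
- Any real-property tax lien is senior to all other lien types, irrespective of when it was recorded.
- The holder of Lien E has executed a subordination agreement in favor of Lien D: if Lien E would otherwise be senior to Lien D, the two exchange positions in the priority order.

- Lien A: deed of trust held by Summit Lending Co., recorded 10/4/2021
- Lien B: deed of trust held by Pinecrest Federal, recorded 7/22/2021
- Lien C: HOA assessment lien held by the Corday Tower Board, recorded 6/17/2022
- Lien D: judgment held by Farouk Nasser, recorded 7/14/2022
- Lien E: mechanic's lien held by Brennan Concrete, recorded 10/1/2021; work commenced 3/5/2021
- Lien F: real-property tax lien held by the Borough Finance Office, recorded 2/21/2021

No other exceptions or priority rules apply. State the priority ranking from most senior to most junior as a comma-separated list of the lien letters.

First, effective dates: E is treated as recorded 3/5/2021, the work-commencement date.
F, as a real-property tax lien, has superpriority and ranks first.
Among the remaining liens, by effective date: E (3/5/2021), B (7/22/2021), A (10/4/2021), C (6/17/2022), D (7/14/2022).
E is senior to D before the subordination, so the two trade places.

F, D, B, A, C, E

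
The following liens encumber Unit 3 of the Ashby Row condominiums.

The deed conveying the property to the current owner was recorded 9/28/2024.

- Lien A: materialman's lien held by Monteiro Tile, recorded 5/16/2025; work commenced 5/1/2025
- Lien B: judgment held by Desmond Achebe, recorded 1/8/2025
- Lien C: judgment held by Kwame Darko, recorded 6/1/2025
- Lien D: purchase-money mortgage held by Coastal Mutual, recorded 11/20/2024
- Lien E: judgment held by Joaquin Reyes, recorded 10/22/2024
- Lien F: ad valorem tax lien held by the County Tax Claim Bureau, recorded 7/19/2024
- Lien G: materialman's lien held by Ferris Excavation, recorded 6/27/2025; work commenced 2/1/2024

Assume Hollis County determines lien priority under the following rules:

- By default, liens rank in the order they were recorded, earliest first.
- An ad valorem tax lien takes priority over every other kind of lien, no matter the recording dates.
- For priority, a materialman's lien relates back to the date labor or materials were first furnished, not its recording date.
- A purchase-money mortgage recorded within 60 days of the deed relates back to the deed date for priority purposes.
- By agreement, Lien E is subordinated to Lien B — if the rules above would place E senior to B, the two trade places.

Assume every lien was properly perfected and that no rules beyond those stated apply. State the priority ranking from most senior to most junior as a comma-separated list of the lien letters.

F, G, D, B, E, A, C

Adjusting effective dates: A relates back to 5/1/2025 (work commenced); D relates back to the deed date 9/28/2024; G is treated as recorded 2/1/2024, the work-commencement date.
F, as an ad valorem tax lien, has superpriority and ranks first.
Remaining liens by effective date: G (2/1/2024), D (9/28/2024), E (10/22/2024), B (1/8/2025), A (5/1/2025), C (6/1/2025).
E is senior to B before the subordination, so the two trade places.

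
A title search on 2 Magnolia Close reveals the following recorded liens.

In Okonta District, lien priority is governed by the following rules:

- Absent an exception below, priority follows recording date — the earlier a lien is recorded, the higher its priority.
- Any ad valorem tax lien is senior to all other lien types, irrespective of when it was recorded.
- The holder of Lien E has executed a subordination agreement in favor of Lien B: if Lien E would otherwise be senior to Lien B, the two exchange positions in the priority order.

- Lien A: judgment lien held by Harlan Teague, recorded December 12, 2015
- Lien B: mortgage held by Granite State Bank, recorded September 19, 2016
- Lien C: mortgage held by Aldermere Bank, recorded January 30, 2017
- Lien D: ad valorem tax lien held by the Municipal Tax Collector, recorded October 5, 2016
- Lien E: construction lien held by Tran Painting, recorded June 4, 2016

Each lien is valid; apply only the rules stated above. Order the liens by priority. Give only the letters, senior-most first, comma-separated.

As an ad valorem tax lien, D is senior to every other lien.
Remaining liens by effective date: A (December 12, 2015), E (June 4, 2016), B (September 19, 2016), C (January 30, 2017).
Because E would otherwise rank above B, the subordination swaps them.

D, A, B, E, C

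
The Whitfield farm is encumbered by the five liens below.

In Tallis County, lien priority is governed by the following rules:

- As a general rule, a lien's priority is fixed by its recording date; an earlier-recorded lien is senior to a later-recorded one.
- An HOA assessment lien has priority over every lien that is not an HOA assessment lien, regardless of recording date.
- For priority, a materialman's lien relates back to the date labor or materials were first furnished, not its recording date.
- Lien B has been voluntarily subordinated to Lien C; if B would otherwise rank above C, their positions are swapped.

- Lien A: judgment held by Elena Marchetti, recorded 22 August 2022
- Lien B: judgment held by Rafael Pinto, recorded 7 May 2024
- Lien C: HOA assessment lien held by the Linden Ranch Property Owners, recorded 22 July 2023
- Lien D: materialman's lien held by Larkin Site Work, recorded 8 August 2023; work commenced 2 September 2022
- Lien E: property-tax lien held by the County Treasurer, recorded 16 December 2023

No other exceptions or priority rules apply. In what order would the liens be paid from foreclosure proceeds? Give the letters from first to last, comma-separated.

Effective dates: D relates back to 2 September 2022 (work commenced).
C is an HOA assessment lien, so it outranks all other liens regardless of date.
Remaining liens by effective date: A (22 August 2022), D (2 September 2022), E (16 December 2023), B (7 May 2024).
Since B is not senior to C, the subordination leaves the order unchanged.

C, A, D, E, B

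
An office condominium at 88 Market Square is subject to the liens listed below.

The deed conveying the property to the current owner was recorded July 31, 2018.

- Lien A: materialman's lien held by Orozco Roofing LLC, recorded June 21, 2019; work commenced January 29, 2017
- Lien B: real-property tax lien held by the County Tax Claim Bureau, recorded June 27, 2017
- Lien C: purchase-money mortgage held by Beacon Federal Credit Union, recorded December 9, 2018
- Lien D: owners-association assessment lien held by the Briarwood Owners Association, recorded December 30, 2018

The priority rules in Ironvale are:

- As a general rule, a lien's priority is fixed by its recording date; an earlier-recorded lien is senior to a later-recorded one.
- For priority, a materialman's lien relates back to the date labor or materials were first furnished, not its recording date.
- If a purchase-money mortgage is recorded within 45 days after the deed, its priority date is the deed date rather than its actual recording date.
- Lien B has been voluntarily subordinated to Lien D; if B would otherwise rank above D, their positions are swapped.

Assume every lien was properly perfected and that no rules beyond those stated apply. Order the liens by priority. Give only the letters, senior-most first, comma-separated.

A, D, C, B

Adjusting effective dates: A's effective date is January 29, 2017, when work began; C was recorded 131 days after the deed — beyond 45 days — so no relation-back applies.
By effective date, earliest first: A (January 29, 2017), B (June 27, 2017), C (December 9, 2018), D (December 30, 2018).
B would otherwise be senior to D, so under the subordination agreement B and D exchange positions.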